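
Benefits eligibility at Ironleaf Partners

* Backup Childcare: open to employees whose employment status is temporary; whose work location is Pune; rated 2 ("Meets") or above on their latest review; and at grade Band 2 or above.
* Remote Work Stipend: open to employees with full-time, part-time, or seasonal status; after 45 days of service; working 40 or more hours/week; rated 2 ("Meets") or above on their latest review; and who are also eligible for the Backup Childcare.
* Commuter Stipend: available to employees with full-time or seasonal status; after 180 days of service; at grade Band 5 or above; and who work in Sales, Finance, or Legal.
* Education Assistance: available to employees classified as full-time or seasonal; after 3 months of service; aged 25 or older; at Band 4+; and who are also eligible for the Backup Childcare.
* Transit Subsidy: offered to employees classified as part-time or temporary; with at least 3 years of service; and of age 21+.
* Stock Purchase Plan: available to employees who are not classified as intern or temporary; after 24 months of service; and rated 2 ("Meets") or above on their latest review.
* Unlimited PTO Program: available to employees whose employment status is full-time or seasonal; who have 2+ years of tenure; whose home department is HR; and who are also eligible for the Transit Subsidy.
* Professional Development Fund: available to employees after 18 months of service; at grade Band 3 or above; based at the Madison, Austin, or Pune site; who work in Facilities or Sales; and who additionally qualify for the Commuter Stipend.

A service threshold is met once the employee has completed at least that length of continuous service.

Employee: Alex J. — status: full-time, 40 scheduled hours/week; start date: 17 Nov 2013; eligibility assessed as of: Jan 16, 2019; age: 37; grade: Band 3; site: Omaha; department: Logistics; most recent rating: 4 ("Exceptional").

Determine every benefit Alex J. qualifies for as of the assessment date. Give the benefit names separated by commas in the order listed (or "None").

Stock Purchase Plan

Service from 17 Nov 2013 to Jan 16, 2019: 1886 days.
Backup Childcare — status full-time ✗ (requires temporary) → not eligible.
Remote Work Stipend — status full-time ✓; service 1886 days ≥ 45 days ✓; 40 hrs/wk ≥ 40 ✓; rating 4 ≥ 2 ✓; not eligible for Backup Childcare ✗ → not eligible.
Commuter Stipend — status full-time ✓; service 1886 days ≥ 180 days ✓; grade Band 3 < Band 5 ✗ → not eligible.
Education Assistance — status full-time ✓; service 1886 days ≥ 3 months (≈90 days) ✓; age 37 ≥ 25 ✓; grade Band 3 < Band 4 ✗ → not eligible.
Transit Subsidy — status full-time ✗ (requires part-time or temporary) → not eligible.
Stock Purchase Plan — status full-time ✓ (not excluded); service 1886 days ≥ 24 months (≈720 days) ✓; rating 4 ≥ 2 ✓ → eligible.
Unlimited PTO Program — status full-time ✓; service 1886 days ≥ 2 years (≈730 days) ✓; dept Logistics ✗ → not eligible.
Professional Development Fund — service 1886 days ≥ 18 months (≈540 days) ✓; grade Band 3 ≥ Band 3 ✓; site Omaha ✗ (not Madison, Austin, or Pune) → not eligible.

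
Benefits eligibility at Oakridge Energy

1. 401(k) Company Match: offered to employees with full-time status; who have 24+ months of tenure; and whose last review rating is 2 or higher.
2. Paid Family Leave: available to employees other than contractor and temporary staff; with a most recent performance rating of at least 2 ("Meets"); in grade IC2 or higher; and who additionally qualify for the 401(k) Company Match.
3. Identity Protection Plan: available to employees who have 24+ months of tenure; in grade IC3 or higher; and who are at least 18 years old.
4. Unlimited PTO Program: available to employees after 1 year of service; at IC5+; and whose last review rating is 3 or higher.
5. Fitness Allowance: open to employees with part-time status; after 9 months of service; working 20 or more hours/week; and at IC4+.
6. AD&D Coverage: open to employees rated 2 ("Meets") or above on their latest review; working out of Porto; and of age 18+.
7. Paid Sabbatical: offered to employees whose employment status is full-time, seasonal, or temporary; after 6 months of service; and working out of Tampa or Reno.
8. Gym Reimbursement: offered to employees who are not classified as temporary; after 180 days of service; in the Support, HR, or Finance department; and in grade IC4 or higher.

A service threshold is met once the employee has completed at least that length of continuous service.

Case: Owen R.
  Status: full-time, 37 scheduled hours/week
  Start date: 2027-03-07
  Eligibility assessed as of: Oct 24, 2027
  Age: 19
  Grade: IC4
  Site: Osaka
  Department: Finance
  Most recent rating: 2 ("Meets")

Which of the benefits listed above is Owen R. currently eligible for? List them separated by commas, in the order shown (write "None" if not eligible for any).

Gym Reimbursement

Service from 2027-03-07 to Oct 24, 2027: 231 days.
401(k) Company Match — status full-time ✓; service 231 days < 24 months (≈720 days) ✗ → not eligible.
Paid Family Leave — status full-time ✓ (not excluded); rating 2 ≥ 2 ✓; grade IC4 ≥ IC2 ✓; not eligible for 401(k) Company Match ✗ → not eligible.
Identity Protection Plan — service 231 days < 24 months (≈720 days) ✗ → not eligible.
Unlimited PTO Program — service 231 days < 1 year (≈365 days) ✗ → not eligible.
Fitness Allowance — status full-time ✗ (requires part-time) → not eligible.
AD&D Coverage — rating 2 ≥ 2 ✓; site Osaka ✗ (not Porto) → not eligible.
Paid Sabbatical — status full-time ✓; service 231 days ≥ 6 months (≈180 days) ✓; site Osaka ✗ (not Tampa or Reno) → not eligible.
Gym Reimbursement — status full-time ✓ (not excluded); service 231 days ≥ 180 days ✓; dept Finance ✓; grade IC4 ≥ IC4 ✓ → eligible.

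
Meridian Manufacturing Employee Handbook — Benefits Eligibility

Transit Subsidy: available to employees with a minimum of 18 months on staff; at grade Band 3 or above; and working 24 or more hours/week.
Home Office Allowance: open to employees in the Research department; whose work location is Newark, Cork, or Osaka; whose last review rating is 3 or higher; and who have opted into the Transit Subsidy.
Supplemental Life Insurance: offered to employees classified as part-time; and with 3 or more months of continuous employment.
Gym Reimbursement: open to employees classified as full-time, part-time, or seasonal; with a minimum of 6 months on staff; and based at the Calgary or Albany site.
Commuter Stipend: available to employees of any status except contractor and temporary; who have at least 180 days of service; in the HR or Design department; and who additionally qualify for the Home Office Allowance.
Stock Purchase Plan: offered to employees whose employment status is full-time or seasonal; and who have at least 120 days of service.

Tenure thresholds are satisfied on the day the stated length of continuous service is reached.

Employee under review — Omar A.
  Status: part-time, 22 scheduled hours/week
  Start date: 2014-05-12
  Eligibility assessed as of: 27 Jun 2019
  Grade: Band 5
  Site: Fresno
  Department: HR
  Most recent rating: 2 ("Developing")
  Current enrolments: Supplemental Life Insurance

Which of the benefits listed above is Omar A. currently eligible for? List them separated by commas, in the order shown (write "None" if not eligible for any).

Service from 2014-05-12 to 27 Jun 2019: 1872 days.
Transit Subsidy — service 1872 days ≥ 18 months (≈540 days) ✓; grade Band 5 ≥ Band 3 ✓; 22 hrs/wk < 24 ✗ → not eligible.
Home Office Allowance — dept HR ✗ → not eligible.
Supplemental Life Insurance — status part-time ✓; service 1872 days ≥ 3 months (≈90 days) ✓ → eligible.
Gym Reimbursement — status part-time ✓; service 1872 days ≥ 6 months (≈180 days) ✓; site Fresno ✗ (not Calgary or Albany) → not eligible.
Commuter Stipend — status part-time ✓ (not excluded); service 1872 days ≥ 180 days ✓; dept HR ✓; not eligible for Home Office Allowance ✗ → not eligible.
Stock Purchase Plan — status part-time ✗ (requires full-time or seasonal) → not eligible.

Supplemental Life Insurance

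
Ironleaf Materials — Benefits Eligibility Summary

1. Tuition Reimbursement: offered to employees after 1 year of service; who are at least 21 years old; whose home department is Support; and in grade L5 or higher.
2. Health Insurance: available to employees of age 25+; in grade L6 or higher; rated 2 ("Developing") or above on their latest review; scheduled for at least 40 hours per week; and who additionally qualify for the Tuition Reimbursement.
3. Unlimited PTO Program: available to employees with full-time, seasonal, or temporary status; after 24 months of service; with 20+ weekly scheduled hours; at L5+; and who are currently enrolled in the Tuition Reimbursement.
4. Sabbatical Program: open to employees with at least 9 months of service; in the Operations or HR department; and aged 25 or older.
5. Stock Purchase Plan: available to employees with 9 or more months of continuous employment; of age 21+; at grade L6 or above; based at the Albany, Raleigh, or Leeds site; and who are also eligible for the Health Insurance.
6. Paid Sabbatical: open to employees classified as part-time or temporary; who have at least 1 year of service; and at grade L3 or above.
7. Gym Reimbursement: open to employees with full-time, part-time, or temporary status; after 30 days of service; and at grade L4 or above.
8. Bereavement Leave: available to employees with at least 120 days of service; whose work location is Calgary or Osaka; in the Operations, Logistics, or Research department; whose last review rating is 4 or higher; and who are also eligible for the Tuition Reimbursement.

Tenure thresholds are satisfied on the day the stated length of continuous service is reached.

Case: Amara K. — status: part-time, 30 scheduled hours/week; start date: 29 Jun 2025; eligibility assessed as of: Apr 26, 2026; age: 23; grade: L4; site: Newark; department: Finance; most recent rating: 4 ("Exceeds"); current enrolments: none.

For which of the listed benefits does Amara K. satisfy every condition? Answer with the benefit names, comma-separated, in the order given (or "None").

Service from 29 Jun 2025 to Apr 26, 2026: 301 days.
Tuition Reimbursement — service 301 days < 1 year (≈365 days) ✗ → not eligible.
Health Insurance — age 23 < 25 ✗ → not eligible.
Unlimited PTO Program — status part-time ✗ (requires full-time, seasonal, or temporary) → not eligible.
Sabbatical Program — service 301 days ≥ 9 months (≈270 days) ✓; dept Finance ✗ → not eligible.
Stock Purchase Plan — service 301 days ≥ 9 months (≈270 days) ✓; age 23 ≥ 21 ✓; grade L4 < L6 ✗ → not eligible.
Paid Sabbatical — status part-time ✓; service 301 days < 1 year (≈365 days) ✗ → not eligible.
Gym Reimbursement — status part-time ✓; service 301 days ≥ 30 days ✓; grade L4 ≥ L4 ✓ → eligible.
Bereavement Leave — service 301 days ≥ 120 days ✓; site Newark ✗ (not Calgary or Osaka) → not eligible.

Gym Reimbursement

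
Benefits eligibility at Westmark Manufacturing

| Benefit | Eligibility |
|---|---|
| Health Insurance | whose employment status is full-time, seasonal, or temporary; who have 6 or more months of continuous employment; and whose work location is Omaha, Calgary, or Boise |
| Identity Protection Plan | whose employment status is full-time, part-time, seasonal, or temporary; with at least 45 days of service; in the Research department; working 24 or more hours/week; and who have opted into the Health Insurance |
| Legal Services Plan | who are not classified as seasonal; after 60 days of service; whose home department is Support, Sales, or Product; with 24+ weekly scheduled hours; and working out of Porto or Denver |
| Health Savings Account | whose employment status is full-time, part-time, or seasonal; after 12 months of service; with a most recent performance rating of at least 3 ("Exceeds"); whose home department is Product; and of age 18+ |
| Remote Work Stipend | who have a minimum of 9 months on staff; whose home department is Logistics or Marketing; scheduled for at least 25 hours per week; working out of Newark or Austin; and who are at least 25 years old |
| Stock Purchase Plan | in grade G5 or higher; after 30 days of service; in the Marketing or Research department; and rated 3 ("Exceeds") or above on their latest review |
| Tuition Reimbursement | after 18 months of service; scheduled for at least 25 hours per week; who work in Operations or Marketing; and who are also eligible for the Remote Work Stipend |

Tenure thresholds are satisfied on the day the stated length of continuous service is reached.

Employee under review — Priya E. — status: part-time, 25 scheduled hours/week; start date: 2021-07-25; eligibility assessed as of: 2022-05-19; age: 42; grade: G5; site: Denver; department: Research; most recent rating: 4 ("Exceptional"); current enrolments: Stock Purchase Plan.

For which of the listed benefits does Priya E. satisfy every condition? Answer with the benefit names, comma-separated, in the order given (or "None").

Service from 2021-07-25 to 2022-05-19: 298 days.
Health Insurance — status part-time ✗ (requires full-time, seasonal, or temporary) → not eligible.
Identity Protection Plan — status part-time ✓; service 298 days ≥ 45 days ✓; dept Research ✓; 25 hrs/wk ≥ 24 ✓; not enrolled in Health Insurance ✗ → not eligible.
Legal Services Plan — status part-time ✓ (not excluded); service 298 days ≥ 60 days ✓; dept Research ✗ → not eligible.
Health Savings Account — status part-time ✓; service 298 days < 12 months (≈360 days) ✗ → not eligible.
Remote Work Stipend — service 298 days ≥ 9 months (≈270 days) ✓; dept Research ✗ → not eligible.
Stock Purchase Plan — grade G5 ≥ G5 ✓; service 298 days ≥ 30 days ✓; dept Research ✓; rating 4 ≥ 3 ✓ → eligible.
Tuition Reimbursement — service 298 days < 18 months (≈540 days) ✗ → not eligible.

Stock Purchase Plan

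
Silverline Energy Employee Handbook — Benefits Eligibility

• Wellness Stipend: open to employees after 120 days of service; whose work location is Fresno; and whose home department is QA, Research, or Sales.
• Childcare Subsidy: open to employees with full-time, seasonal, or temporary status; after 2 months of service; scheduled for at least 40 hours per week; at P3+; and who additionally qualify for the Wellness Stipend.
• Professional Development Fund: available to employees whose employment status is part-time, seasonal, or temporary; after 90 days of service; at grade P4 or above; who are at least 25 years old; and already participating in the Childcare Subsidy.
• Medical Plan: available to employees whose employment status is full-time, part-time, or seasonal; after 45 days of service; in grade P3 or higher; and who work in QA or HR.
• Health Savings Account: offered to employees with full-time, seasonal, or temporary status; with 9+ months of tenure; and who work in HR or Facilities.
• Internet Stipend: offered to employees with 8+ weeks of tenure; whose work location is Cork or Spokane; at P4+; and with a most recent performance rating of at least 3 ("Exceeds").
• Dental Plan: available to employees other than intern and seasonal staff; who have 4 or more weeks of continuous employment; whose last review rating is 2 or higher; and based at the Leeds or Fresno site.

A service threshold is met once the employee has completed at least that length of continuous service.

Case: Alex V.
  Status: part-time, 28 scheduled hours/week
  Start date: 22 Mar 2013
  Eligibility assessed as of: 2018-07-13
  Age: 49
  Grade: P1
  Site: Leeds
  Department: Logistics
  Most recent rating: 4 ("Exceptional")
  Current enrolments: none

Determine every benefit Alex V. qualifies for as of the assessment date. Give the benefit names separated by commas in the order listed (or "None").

Dental Plan

Service from 22 Mar 2013 to 2018-07-13: 1939 days.
Wellness Stipend — service 1939 days ≥ 120 days ✓; site Leeds ✗ (not Fresno) → not eligible.
Childcare Subsidy — status part-time ✗ (requires full-time, seasonal, or temporary) → not eligible.
Professional Development Fund — status part-time ✓; service 1939 days ≥ 90 days ✓; grade P1 < P4 ✗ → not eligible.
Medical Plan — status part-time ✓; service 1939 days ≥ 45 days ✓; grade P1 < P3 ✗ → not eligible.
Health Savings Account — status part-time ✗ (requires full-time, seasonal, or temporary) → not eligible.
Internet Stipend — service 1939 days ≥ 8 weeks (≈56 days) ✓; site Leeds ✗ (not Cork or Spokane) → not eligible.
Dental Plan — status part-time ✓ (not excluded); service 1939 days ≥ 4 weeks (≈28 days) ✓; rating 4 ≥ 2 ✓; site Leeds ✓ → eligible.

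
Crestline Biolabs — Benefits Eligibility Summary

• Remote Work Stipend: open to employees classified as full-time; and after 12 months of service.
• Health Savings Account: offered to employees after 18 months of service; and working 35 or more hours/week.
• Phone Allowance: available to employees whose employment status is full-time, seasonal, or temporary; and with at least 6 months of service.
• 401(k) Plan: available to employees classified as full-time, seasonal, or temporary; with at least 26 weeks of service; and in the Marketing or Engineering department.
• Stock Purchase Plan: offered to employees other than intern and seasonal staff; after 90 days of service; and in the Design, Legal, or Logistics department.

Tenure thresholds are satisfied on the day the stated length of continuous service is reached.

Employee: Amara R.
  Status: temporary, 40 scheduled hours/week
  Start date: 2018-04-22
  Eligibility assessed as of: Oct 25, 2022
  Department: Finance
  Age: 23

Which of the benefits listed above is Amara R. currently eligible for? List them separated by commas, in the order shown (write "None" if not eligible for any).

Service from 2018-04-22 to Oct 25, 2022: 1647 days.
Remote Work Stipend — status temporary ✗ (requires full-time) → not eligible.
Health Savings Account — service 1647 days ≥ 18 months (≈540 days) ✓; 40 hrs/wk ≥ 35 ✓ → eligible.
Phone Allowance — status temporary ✓; service 1647 days ≥ 6 months (≈180 days) ✓ → eligible.
401(k) Plan — status temporary ✓; service 1647 days ≥ 26 weeks (≈182 days) ✓; dept Finance ✗ → not eligible.
Stock Purchase Plan — status temporary ✓ (not excluded); service 1647 days ≥ 90 days ✓; dept Finance ✗ → not eligible.

Health Savings Account, Phone Allowance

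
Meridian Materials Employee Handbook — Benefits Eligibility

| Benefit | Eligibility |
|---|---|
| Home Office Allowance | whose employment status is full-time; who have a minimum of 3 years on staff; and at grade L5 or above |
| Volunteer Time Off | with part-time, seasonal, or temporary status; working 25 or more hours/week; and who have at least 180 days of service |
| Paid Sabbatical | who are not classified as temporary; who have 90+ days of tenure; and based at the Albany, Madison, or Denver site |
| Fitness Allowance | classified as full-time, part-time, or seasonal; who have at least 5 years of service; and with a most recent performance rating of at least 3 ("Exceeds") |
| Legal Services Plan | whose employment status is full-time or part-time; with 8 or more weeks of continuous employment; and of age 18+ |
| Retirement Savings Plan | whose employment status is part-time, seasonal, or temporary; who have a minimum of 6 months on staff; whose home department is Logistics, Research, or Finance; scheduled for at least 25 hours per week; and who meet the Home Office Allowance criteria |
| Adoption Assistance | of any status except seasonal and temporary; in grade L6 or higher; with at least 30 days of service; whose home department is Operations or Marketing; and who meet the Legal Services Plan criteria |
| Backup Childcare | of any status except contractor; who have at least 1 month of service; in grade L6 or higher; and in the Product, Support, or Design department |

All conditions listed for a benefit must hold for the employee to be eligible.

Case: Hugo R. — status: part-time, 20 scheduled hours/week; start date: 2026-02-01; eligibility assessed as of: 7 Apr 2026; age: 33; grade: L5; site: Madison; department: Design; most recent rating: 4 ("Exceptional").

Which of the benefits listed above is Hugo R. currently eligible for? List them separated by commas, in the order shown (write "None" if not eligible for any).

Legal Services Plan

Service from 2026-02-01 to 7 Apr 2026: 65 days.
Home Office Allowance — status part-time ✗ (requires full-time) → not eligible.
Volunteer Time Off — status part-time ✓; 20 hrs/wk < 25 ✗ → not eligible.
Paid Sabbatical — status part-time ✓ (not excluded); service 65 days < 90 days ✗ → not eligible.
Fitness Allowance — status part-time ✓; service 65 days < 5 years (≈1825 days) ✗ → not eligible.
Legal Services Plan — status part-time ✓; service 65 days ≥ 8 weeks (≈56 days) ✓; age 33 ≥ 18 ✓ → eligible.
Retirement Savings Plan — status part-time ✓; service 65 days < 6 months (≈180 days) ✗ → not eligible.
Adoption Assistance — status part-time ✓ (not excluded); grade L5 < L6 ✗ → not eligible.
Backup Childcare — status part-time ✓ (not excluded); service 65 days ≥ 1 month (≈30 days) ✓; grade L5 < L6 ✗ → not eligible.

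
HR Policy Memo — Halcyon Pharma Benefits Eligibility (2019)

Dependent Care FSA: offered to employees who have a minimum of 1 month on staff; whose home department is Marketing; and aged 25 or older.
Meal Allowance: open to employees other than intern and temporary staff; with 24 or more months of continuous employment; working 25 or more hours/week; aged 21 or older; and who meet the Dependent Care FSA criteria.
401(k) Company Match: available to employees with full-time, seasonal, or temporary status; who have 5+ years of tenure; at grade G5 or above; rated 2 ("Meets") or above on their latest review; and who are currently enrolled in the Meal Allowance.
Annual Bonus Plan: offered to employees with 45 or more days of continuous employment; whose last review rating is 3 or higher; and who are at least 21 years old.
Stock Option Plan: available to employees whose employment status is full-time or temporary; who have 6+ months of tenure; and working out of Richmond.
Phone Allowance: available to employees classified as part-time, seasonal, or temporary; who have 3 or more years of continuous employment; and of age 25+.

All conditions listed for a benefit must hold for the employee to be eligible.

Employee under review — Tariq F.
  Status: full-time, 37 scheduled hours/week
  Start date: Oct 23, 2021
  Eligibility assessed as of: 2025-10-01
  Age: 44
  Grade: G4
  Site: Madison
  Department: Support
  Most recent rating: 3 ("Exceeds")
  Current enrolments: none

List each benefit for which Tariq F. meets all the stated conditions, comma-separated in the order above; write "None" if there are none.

Service from Oct 23, 2021 to 2025-10-01: 1439 days.
Dependent Care FSA — service 1439 days ≥ 1 month (≈30 days) ✓; dept Support ✗ → not eligible.
Meal Allowance — status full-time ✓ (not excluded); service 1439 days ≥ 24 months (≈720 days) ✓; 37 hrs/wk ≥ 25 ✓; age 44 ≥ 21 ✓; not eligible for Dependent Care FSA ✗ → not eligible.
401(k) Company Match — status full-time ✓; service 1439 days < 5 years (≈1825 days) ✗ → not eligible.
Annual Bonus Plan — service 1439 days ≥ 45 days ✓; rating 3 ≥ 3 ✓; age 44 ≥ 21 ✓ → eligible.
Stock Option Plan — status full-time ✓; service 1439 days ≥ 6 months (≈180 days) ✓; site Madison ✗ (not Richmond) → not eligible.
Phone Allowance — status full-time ✗ (requires part-time, seasonal, or temporary) → not eligible.

Annual Bonus Plan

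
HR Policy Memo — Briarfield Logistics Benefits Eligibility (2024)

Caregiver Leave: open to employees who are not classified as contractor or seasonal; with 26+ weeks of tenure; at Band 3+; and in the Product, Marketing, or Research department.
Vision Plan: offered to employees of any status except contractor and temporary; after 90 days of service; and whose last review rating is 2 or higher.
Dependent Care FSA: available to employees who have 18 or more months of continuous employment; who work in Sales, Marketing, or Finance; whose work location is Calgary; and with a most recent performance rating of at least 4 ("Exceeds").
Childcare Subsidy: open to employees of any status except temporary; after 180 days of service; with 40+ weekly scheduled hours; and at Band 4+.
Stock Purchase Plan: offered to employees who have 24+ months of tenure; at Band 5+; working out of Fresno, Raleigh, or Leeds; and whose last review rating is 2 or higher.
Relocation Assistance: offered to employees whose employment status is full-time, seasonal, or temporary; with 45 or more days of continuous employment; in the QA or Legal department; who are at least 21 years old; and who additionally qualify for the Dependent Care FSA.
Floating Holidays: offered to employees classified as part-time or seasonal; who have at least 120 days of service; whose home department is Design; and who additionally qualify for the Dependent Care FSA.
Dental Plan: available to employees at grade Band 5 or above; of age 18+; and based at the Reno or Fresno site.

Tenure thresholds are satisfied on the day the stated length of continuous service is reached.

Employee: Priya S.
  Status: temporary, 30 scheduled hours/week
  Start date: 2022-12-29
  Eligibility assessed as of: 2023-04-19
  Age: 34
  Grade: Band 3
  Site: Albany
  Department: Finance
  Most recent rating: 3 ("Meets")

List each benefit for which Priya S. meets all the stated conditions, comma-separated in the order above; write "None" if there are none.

Service from 2022-12-29 to 2023-04-19: 111 days.
Caregiver Leave — status temporary ✓ (not excluded); service 111 days < 26 weeks (≈182 days) ✗ → not eligible.
Vision Plan — status temporary ✗ (excluded) → not eligible.
Dependent Care FSA — service 111 days < 18 months (≈540 days) ✗ → not eligible.
Childcare Subsidy — status temporary ✗ (excluded) → not eligible.
Stock Purchase Plan — service 111 days < 24 months (≈720 days) ✗ → not eligible.
Relocation Assistance — status temporary ✓; service 111 days ≥ 45 days ✓; dept Finance ✗ → not eligible.
Floating Holidays — status temporary ✗ (requires part-time or seasonal) → not eligible.
Dental Plan — grade Band 3 < Band 5 ✗ → not eligible.

None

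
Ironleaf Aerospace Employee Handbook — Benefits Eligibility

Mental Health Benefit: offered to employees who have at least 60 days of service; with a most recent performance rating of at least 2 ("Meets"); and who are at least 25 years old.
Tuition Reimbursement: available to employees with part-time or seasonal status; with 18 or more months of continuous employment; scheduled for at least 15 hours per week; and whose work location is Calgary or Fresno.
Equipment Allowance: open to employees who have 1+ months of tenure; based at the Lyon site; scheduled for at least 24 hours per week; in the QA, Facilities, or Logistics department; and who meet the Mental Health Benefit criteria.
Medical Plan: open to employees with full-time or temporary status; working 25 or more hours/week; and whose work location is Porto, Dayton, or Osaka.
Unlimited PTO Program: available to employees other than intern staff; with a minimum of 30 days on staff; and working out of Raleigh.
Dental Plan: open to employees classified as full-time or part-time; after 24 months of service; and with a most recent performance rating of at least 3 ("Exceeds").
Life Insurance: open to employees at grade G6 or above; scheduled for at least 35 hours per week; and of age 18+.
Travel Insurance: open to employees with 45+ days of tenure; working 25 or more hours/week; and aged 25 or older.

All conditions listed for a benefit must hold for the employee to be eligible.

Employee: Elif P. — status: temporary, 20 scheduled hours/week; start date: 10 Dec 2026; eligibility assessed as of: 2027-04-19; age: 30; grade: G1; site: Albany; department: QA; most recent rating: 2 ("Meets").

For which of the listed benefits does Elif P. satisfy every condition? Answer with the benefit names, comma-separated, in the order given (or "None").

Mental Health Benefit

Service from 10 Dec 2026 to 2027-04-19: 130 days.
Mental Health Benefit — service 130 days ≥ 60 days ✓; rating 2 ≥ 2 ✓; age 30 ≥ 25 ✓ → eligible.
Tuition Reimbursement — status temporary ✗ (requires part-time or seasonal) → not eligible.
Equipment Allowance — service 130 days ≥ 1 month (≈30 days) ✓; site Albany ✗ (not Lyon) → not eligible.
Medical Plan — status temporary ✓; 20 hrs/wk < 25 ✗ → not eligible.
Unlimited PTO Program — status temporary ✓ (not excluded); service 130 days ≥ 30 days ✓; site Albany ✗ (not Raleigh) → not eligible.
Dental Plan — status temporary ✗ (requires full-time or part-time) → not eligible.
Life Insurance — grade G1 < G6 ✗ → not eligible.
Travel Insurance — service 130 days ≥ 45 days ✓; 20 hrs/wk < 25 ✗ → not eligible.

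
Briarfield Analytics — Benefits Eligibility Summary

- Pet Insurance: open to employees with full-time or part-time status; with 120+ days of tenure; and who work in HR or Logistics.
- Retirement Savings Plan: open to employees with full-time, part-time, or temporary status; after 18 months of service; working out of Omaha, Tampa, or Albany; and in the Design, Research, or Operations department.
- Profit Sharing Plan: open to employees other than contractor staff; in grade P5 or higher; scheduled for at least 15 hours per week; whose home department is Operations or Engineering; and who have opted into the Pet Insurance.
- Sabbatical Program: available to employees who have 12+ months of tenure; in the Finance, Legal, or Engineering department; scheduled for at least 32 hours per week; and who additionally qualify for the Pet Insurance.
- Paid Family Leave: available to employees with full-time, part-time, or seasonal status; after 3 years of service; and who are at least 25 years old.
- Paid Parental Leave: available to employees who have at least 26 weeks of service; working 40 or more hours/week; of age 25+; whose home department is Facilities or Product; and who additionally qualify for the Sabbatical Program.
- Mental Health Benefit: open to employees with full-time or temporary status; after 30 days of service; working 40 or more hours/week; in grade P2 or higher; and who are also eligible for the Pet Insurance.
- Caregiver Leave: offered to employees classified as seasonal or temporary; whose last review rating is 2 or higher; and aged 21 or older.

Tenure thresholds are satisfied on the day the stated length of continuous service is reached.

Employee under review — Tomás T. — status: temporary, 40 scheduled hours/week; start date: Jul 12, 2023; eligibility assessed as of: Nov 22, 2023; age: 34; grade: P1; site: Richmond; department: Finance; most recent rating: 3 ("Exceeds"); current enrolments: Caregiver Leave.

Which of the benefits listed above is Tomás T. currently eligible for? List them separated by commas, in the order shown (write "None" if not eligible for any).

Caregiver Leave

Service from Jul 12, 2023 to Nov 22, 2023: 133 days.
Pet Insurance — status temporary ✗ (requires full-time or part-time) → not eligible.
Retirement Savings Plan — status temporary ✓; service 133 days < 18 months (≈540 days) ✗ → not eligible.
Profit Sharing Plan — status temporary ✓ (not excluded); grade P1 < P5 ✗ → not eligible.
Sabbatical Program — service 133 days < 12 months (≈360 days) ✗ → not eligible.
Paid Family Leave — status temporary ✗ (requires full-time, part-time, or seasonal) → not eligible.
Paid Parental Leave — service 133 days < 26 weeks (≈182 days) ✗ → not eligible.
Mental Health Benefit — status temporary ✓; service 133 days ≥ 30 days ✓; 40 hrs/wk ≥ 40 ✓; grade P1 < P2 ✗ → not eligible.
Caregiver Leave — status temporary ✓; rating 3 ≥ 2 ✓; age 34 ≥ 21 ✓ → eligible.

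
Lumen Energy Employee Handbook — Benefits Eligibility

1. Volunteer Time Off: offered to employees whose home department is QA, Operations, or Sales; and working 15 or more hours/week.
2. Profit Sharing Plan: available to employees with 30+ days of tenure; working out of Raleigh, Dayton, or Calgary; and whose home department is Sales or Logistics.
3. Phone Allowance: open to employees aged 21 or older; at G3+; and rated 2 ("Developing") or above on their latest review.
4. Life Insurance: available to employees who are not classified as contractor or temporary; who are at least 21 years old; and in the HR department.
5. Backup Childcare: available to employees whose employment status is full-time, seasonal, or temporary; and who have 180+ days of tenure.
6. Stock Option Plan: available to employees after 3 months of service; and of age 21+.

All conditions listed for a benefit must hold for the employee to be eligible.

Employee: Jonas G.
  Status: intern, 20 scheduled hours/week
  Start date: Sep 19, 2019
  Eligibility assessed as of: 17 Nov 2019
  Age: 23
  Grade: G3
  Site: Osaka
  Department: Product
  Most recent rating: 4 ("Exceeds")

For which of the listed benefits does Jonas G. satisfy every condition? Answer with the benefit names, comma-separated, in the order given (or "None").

Service from Sep 19, 2019 to 17 Nov 2019: 59 days.
Volunteer Time Off — dept Product ✗ → not eligible.
Profit Sharing Plan — service 59 days ≥ 30 days ✓; site Osaka ✗ (not Raleigh, Dayton, or Calgary) → not eligible.
Phone Allowance — age 23 ≥ 21 ✓; grade G3 ≥ G3 ✓; rating 4 ≥ 2 ✓ → eligible.
Life Insurance — status intern ✓ (not excluded); age 23 ≥ 21 ✓; dept Product ✗ → not eligible.
Backup Childcare — status intern ✗ (requires full-time, seasonal, or temporary) → not eligible.
Stock Option Plan — service 59 days < 3 months (≈90 days) ✗ → not eligible.

Phone Allowance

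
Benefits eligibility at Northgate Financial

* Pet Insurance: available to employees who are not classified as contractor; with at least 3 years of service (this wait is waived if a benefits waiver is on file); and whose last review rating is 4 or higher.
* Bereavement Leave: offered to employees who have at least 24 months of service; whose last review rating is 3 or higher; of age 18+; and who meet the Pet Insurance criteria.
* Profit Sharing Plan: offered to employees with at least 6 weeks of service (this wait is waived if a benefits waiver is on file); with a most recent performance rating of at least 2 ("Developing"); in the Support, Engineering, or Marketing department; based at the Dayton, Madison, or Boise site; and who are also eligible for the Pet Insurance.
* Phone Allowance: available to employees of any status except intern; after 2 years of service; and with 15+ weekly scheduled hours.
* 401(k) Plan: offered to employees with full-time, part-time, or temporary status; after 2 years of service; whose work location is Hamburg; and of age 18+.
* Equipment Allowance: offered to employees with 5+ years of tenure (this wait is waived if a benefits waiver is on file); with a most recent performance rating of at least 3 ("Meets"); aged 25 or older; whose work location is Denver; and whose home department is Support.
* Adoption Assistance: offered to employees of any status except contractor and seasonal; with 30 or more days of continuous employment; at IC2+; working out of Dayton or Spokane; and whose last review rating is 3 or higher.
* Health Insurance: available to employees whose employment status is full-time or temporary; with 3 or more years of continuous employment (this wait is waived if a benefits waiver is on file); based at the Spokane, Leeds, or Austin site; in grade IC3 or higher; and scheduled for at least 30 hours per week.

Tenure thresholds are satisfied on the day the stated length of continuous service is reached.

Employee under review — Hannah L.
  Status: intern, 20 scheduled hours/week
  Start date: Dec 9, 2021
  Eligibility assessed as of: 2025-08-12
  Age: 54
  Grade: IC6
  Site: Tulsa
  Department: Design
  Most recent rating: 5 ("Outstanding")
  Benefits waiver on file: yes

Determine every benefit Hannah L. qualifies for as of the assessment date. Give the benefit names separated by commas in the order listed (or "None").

Pet Insurance, Bereavement Leave

Service from Dec 9, 2021 to 2025-08-12: 1342 days.
Pet Insurance — status intern ✓ (not excluded); benefits waiver on file ✓; rating 5 ≥ 4 ✓ → eligible.
Bereavement Leave — service 1342 days ≥ 24 months (≈720 days) ✓; rating 5 ≥ 3 ✓; age 54 ≥ 18 ✓; eligible for Pet Insurance ✓ → eligible.
Profit Sharing Plan — benefits waiver on file ✓; rating 5 ≥ 2 ✓; dept Design ✗ → not eligible.
Phone Allowance — status intern ✗ (excluded) → not eligible.
401(k) Plan — status intern ✗ (requires full-time, part-time, or temporary) → not eligible.
Equipment Allowance — benefits waiver on file ✓; rating 5 ≥ 3 ✓; age 54 ≥ 25 ✓; site Tulsa ✗ (not Denver) → not eligible.
Adoption Assistance — status intern ✓ (not excluded); service 1342 days ≥ 30 days ✓; grade IC6 ≥ IC2 ✓; site Tulsa ✗ (not Dayton or Spokane) → not eligible.
Health Insurance — status intern ✗ (requires full-time or temporary) → not eligible.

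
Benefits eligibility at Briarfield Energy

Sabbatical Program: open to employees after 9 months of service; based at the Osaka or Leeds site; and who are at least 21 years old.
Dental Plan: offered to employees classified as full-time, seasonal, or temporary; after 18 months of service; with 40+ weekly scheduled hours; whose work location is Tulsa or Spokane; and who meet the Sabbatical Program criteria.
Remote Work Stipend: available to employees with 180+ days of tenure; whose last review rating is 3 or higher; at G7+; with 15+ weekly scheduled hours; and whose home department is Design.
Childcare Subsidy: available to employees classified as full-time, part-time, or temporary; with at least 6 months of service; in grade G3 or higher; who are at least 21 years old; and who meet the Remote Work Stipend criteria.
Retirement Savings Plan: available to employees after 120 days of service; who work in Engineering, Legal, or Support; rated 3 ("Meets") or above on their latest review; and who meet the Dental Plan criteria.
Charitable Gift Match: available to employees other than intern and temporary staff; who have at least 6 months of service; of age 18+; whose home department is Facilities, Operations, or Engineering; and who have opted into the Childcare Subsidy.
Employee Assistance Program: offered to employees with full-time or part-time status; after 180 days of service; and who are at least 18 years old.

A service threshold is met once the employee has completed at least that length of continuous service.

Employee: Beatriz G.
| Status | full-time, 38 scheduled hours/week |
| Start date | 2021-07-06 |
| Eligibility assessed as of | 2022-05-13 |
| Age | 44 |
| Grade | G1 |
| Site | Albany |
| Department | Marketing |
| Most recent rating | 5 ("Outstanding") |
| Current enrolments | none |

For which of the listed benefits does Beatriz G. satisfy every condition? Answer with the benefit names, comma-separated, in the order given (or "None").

Employee Assistance Program

Service from 2021-07-06 to 2022-05-13: 311 days.
Sabbatical Program — service 311 days ≥ 9 months (≈270 days) ✓; site Albany ✗ (not Osaka or Leeds) → not eligible.
Dental Plan — status full-time ✓; service 311 days < 18 months (≈540 days) ✗ → not eligible.
Remote Work Stipend — service 311 days ≥ 180 days ✓; rating 5 ≥ 3 ✓; grade G1 < G7 ✗ → not eligible.
Childcare Subsidy — status full-time ✓; service 311 days ≥ 6 months (≈180 days) ✓; grade G1 < G3 ✗ → not eligible.
Retirement Savings Plan — service 311 days ≥ 120 days ✓; dept Marketing ✗ → not eligible.
Charitable Gift Match — status full-time ✓ (not excluded); service 311 days ≥ 6 months (≈180 days) ✓; age 44 ≥ 18 ✓; dept Marketing ✗ → not eligible.
Employee Assistance Program — status full-time ✓; service 311 days ≥ 180 days ✓; age 44 ≥ 18 ✓ → eligible.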